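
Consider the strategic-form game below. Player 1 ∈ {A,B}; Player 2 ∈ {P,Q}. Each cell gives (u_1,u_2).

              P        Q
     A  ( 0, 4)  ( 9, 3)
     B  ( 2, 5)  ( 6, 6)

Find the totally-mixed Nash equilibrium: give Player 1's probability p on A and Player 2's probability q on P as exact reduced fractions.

p=1/2, q=3/5

P1 indiff ⇒ q·0+(1-q)·9 = q·2+(1-q)·6 ⇒ q(-2) = (1-q)(-3) ⇒ q = 3/5
P2 indiff ⇒ p·4+(1-p)·5 = p·3+(1-p)·6 ⇒ p(1) = (1-p)(1) ⇒ p = 1/2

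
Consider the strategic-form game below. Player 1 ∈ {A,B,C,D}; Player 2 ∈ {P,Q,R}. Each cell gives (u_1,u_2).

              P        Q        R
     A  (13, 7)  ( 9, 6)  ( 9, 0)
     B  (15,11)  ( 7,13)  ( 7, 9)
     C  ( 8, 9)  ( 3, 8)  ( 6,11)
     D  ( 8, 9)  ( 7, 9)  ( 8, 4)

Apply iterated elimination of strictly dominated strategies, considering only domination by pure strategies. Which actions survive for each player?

P1 drop C (A beats it: P:13>8 Q:9>3 R:9>6)
P1 drop D (A beats it: P:13>8 Q:9>7 R:9>8)
P2 drop R (P beats it: A:7>0 B:11>9)
P1→{A,B} P2→{P,Q}

Survivors P1:{A,B} P2:{P,Q}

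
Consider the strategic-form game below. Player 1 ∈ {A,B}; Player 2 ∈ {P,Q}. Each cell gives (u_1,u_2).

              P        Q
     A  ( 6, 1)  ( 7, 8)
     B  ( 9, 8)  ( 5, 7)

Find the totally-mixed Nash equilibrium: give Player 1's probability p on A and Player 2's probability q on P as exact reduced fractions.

P1 indiff ⇒ q·6+(1-q)·7 = q·9+(1-q)·5 ⇒ q(-3) = (1-q)(-2) ⇒ q = 2/5
P2 indiff ⇒ p·1+(1-p)·8 = p·8+(1-p)·7 ⇒ p(-7) = (1-p)(-1) ⇒ p = 1/8

p=1/8, q=2/5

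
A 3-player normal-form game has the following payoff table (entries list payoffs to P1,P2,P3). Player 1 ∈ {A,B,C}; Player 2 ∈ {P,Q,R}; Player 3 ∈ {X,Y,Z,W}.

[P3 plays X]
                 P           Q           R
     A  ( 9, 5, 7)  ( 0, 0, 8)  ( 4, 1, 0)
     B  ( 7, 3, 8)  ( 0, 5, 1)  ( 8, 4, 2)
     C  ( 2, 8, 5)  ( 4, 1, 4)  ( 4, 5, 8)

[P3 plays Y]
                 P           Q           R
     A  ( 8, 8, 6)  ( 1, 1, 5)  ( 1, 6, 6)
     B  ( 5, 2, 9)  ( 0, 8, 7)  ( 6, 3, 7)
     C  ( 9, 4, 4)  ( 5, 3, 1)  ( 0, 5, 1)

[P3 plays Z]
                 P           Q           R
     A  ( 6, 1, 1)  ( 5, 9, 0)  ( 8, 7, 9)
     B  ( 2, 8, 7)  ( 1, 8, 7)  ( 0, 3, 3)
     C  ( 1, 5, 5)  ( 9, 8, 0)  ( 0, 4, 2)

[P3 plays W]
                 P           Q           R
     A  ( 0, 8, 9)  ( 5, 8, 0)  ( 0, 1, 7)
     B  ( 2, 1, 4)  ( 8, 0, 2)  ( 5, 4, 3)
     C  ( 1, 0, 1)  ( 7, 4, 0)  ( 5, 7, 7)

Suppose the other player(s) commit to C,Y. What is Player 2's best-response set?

BR_2 = {R}

u_2(P vs C,Y) = 4
u_2(Q vs C,Y) = 3
u_2(R vs C,Y) = 5
max payoff 5 at {R}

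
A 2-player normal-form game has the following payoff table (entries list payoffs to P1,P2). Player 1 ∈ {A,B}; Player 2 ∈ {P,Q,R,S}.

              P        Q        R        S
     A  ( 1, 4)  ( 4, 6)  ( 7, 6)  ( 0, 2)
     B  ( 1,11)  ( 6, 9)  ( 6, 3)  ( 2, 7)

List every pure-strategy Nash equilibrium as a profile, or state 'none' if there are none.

(A,P): not NE [P2→R gives 6>4]
(A,Q): not NE [P1→B gives 6>4]
(A,R): NE
(A,S): not NE [P1→B gives 2>0; P2→R gives 6>2]
(B,P): NE
(B,Q): not NE [P2→P gives 11>9]
(B,R): not NE [P1→A gives 7>6; P2→P gives 11>3]
(B,S): not NE [P2→P gives 11>7]

Nash profiles: (A,R), (B,P)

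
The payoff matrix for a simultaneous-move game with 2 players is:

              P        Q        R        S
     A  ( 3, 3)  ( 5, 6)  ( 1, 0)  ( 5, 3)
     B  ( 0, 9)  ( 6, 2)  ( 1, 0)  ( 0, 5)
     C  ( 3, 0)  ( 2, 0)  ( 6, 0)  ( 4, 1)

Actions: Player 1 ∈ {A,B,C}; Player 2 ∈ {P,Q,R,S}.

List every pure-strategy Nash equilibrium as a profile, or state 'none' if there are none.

Equilibria: none

(A,P): not NE [P2→Q gives 6>3]
(A,Q): not NE [P1→B gives 6>5]
(A,R): not NE [P1→C gives 6>1; P2→Q gives 6>0]
(A,S): not NE [P2→Q gives 6>3]
(B,P): not NE [P1→C gives 3>0]
(B,Q): not NE [P2→P gives 9>2]
(B,R): not NE [P1→C gives 6>1; P2→P gives 9>0]
(B,S): not NE [P1→A gives 5>0; P2→P gives 9>5]
(C,P): not NE [P2→S gives 1>0]
(C,Q): not NE [P1→B gives 6>2; P2→S gives 1>0]
(C,R): not NE [P2→S gives 1>0]
(C,S): not NE [P1→A gives 5>4]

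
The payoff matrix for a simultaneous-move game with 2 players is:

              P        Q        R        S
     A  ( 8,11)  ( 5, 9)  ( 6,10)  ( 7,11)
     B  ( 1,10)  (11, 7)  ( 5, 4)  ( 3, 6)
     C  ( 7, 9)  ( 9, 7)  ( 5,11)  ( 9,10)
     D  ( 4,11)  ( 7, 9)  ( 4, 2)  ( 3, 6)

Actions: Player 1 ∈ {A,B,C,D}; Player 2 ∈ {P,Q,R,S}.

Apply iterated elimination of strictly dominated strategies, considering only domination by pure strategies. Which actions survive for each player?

P1 drop D (C beats it: P:7>4 Q:9>7 R:5>4 S:9>3)
P2 drop Q (P beats it: A:11>9 B:10>7 C:9>7)
P1 drop B (A beats it: P:8>1 R:6>5 S:7>3)
P1→{A,C} P2→{P,R,S}

Remaining: P1:{A,C} P2:{P,R,S}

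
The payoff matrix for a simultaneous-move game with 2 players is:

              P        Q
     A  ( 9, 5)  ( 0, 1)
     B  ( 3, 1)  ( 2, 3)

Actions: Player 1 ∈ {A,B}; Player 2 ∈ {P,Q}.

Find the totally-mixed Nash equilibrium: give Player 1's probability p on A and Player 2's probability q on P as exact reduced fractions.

P1 indiff ⇒ q·9+(1-q)·0 = q·3+(1-q)·2 ⇒ q(6) = (1-q)(2) ⇒ q = 1/4
P2 indiff ⇒ p·5+(1-p)·1 = p·1+(1-p)·3 ⇒ p(4) = (1-p)(2) ⇒ p = 1/3

(p,q) = (1/3, 1/4)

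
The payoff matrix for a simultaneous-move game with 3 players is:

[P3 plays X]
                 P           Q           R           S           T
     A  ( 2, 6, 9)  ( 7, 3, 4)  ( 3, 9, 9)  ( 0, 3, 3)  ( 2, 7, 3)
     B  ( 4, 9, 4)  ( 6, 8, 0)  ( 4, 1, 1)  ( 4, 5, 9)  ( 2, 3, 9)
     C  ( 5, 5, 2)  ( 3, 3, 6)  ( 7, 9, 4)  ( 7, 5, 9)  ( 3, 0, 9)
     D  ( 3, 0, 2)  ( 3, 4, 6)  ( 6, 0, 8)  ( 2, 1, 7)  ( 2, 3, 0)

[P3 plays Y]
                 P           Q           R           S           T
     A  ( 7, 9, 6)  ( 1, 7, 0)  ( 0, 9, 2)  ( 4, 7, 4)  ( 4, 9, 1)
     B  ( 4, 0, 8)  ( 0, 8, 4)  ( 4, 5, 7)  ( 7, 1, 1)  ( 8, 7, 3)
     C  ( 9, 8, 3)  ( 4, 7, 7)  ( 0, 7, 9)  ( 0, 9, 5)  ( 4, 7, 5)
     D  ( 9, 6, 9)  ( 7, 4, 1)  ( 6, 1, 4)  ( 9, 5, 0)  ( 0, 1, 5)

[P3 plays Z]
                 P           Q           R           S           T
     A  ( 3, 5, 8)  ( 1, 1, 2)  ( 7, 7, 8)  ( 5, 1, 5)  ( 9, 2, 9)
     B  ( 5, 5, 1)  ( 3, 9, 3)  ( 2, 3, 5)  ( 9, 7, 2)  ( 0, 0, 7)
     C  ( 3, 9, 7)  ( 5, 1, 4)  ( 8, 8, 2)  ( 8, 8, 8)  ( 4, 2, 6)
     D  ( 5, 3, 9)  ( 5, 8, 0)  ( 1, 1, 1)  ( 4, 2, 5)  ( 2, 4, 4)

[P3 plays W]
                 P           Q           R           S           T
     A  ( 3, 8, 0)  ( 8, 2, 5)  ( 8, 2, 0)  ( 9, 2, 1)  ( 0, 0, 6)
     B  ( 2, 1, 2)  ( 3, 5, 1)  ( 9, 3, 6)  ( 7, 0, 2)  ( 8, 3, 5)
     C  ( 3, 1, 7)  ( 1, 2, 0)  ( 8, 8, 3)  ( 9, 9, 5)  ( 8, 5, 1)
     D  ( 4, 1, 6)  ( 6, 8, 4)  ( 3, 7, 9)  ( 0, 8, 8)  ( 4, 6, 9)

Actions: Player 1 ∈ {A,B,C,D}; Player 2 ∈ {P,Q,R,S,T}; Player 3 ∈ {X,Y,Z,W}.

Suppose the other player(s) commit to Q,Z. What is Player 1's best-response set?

u_1(A vs Q,Z) = 1
u_1(B vs Q,Z) = 3
u_1(C vs Q,Z) = 5
u_1(D vs Q,Z) = 5
max payoff 5 at {C,D}

BR_1 = {C,D}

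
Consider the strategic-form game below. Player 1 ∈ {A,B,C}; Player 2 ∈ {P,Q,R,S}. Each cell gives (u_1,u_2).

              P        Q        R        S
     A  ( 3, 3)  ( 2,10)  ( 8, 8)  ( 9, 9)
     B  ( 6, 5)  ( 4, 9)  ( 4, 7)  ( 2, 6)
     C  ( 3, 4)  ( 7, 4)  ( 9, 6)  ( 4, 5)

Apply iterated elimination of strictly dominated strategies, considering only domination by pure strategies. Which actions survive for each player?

P2 drop P (R beats it: A:8>3 B:7>5 C:6>4)
P1 drop B (C beats it: Q:7>4 R:9>4 S:4>2)
P1→{A,C} P2→{Q,R,S}

Survivors P1:{A,C} P2:{Q,R,S}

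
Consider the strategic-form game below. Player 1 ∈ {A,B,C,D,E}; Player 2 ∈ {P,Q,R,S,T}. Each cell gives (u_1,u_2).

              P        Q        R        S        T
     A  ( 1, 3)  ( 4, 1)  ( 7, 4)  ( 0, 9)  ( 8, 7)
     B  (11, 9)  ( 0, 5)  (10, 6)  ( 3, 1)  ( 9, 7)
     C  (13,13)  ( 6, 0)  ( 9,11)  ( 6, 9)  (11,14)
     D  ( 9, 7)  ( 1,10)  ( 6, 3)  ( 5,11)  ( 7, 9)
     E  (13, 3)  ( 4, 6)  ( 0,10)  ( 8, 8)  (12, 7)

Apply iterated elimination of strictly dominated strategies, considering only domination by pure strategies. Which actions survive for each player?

IESDS → P1:{B,C,E} P2:{P,R,T}

P1 drop A (C beats it: P:13>1 Q:6>4 R:9>7 S:6>0 T:11>8)
P1 drop D (C beats it: P:13>9 Q:6>1 R:9>6 S:6>5 T:11>7)
P2 drop Q (R beats it: B:6>5 C:11>0 E:10>6)
P2 drop S (R beats it: B:6>1 C:11>9 E:10>8)
P1→{B,C,E} P2→{P,R,T}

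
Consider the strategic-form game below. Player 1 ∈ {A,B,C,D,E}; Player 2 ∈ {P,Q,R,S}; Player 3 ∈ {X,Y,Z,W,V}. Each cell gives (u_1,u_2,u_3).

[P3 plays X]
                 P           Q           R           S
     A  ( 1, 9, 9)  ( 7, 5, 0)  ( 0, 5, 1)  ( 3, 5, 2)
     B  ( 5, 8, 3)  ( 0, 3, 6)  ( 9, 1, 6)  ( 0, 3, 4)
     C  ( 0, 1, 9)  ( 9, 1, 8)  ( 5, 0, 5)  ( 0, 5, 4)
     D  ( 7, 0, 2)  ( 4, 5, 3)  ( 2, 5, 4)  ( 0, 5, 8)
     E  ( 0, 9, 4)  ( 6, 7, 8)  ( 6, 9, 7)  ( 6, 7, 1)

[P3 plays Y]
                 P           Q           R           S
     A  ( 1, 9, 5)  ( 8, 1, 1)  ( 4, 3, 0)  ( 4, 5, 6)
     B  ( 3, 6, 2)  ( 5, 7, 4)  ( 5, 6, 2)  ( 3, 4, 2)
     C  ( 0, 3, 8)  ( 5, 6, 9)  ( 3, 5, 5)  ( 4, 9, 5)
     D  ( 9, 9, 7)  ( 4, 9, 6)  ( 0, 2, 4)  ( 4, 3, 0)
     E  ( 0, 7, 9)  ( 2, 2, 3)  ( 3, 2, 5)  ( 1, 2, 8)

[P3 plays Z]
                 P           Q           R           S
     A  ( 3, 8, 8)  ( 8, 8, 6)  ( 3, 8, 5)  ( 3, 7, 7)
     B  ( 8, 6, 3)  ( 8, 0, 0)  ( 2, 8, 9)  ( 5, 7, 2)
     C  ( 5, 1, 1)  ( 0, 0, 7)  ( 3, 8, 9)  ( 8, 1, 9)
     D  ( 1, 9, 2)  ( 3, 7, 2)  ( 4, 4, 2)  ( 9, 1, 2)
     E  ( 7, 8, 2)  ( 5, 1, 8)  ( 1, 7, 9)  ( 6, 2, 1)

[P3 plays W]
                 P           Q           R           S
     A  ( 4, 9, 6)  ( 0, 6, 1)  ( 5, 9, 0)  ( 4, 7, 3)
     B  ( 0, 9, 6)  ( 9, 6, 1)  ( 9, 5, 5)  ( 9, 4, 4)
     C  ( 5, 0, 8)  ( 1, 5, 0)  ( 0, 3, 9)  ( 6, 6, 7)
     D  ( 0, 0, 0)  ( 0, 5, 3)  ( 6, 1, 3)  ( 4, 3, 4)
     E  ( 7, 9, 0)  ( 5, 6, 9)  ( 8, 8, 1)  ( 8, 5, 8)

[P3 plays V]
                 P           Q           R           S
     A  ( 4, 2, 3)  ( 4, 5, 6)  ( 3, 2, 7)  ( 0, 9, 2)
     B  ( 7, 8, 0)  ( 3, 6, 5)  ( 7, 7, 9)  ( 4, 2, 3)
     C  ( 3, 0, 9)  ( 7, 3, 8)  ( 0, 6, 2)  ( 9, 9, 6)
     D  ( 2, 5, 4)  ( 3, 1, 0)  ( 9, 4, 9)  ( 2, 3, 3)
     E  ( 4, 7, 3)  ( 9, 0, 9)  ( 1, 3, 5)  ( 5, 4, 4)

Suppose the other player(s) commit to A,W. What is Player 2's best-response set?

P2 best: {P,R}

u_2(P vs A,W) = 9
u_2(Q vs A,W) = 6
u_2(R vs A,W) = 9
u_2(S vs A,W) = 7
max payoff 9 at {P,R}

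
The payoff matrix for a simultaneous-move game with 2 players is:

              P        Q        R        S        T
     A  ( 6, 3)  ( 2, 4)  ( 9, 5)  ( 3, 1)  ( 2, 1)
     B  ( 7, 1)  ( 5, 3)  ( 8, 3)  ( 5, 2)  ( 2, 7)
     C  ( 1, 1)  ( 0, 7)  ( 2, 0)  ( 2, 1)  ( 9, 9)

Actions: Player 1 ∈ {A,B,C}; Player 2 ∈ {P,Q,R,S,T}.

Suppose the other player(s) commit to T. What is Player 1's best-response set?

u_1(A vs T) = 2
u_1(B vs T) = 2
u_1(C vs T) = 9
max payoff 9 at {C}

P1 best: {C}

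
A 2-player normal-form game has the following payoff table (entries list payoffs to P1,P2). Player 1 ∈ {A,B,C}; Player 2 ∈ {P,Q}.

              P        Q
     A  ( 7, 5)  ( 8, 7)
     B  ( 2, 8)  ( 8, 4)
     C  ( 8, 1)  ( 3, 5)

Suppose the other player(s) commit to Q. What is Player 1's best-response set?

u_1(A vs Q) = 8
u_1(B vs Q) = 8
u_1(C vs Q) = 3
max payoff 8 at {A,B}

argmax u_1 = {A,B}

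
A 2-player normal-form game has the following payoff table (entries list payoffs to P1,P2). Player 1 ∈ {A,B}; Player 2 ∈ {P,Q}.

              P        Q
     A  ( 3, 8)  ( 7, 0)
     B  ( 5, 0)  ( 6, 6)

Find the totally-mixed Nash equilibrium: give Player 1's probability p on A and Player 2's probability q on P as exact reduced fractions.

p=3/7, q=1/3

P1 indiff ⇒ q·3+(1-q)·7 = q·5+(1-q)·6 ⇒ q(-2) = (1-q)(-1) ⇒ q = 1/3
P2 indiff ⇒ p·8+(1-p)·0 = p·0+(1-p)·6 ⇒ p(8) = (1-p)(6) ⇒ p = 3/7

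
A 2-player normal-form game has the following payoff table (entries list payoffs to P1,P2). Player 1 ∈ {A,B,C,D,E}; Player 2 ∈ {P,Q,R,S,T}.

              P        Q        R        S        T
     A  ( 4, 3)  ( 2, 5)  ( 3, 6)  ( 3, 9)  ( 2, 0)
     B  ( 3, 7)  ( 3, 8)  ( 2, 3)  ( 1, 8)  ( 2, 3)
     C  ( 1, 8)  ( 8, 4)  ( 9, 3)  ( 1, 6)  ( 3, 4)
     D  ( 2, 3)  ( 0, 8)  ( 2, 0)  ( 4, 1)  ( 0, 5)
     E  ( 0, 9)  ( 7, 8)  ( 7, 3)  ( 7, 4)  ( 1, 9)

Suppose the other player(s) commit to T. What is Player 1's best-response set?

u_1(A vs T) = 2
u_1(B vs T) = 2
u_1(C vs T) = 3
u_1(D vs T) = 0
u_1(E vs T) = 1
max payoff 3 at {C}

BR_1 = {C}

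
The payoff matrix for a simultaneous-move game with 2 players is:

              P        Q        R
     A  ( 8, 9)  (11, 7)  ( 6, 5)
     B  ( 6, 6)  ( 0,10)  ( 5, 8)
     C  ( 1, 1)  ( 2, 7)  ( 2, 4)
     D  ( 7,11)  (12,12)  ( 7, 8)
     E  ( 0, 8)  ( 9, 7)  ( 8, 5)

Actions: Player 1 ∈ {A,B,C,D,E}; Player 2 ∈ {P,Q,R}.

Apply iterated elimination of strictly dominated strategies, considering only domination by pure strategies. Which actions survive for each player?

Survivors P1:{A,D} P2:{P,Q}

P1 drop B (A beats it: P:8>6 Q:11>0 R:6>5)
P1 drop C (A beats it: P:8>1 Q:11>2 R:6>2)
P2 drop R (P beats it: A:9>5 D:11>8 E:8>5)
P1 drop E (A beats it: P:8>0 Q:11>9)
P1→{A,D} P2→{P,Q}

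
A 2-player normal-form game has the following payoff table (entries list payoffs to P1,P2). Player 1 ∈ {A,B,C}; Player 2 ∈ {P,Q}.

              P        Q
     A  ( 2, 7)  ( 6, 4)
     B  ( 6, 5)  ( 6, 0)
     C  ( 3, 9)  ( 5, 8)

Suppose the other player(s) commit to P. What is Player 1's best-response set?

argmax u_1 = {B}

u_1(A vs P) = 2
u_1(B vs P) = 6
u_1(C vs P) = 3
max payoff 6 at {B}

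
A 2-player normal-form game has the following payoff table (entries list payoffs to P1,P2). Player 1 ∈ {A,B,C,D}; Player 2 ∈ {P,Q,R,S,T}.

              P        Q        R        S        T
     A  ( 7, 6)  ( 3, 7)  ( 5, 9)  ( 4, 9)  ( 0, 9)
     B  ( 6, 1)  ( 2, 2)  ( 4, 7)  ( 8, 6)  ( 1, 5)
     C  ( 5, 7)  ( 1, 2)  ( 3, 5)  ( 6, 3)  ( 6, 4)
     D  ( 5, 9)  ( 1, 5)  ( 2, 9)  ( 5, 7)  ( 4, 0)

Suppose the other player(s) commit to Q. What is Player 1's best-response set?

BR_1 = {A}

u_1(A vs Q) = 3
u_1(B vs Q) = 2
u_1(C vs Q) = 1
u_1(D vs Q) = 1
max payoff 3 at {A}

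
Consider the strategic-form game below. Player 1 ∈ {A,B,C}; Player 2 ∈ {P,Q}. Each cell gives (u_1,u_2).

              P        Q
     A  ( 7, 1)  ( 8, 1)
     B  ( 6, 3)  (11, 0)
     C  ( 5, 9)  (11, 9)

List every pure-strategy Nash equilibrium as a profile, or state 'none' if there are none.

(A,P): NE
(A,Q): not NE [P1→C gives 11>8]
(B,P): not NE [P1→A gives 7>6]
(B,Q): not NE [P2→P gives 3>0]
(C,P): not NE [P1→A gives 7>5]
(C,Q): NE

NE set: (A,P), (C,Q)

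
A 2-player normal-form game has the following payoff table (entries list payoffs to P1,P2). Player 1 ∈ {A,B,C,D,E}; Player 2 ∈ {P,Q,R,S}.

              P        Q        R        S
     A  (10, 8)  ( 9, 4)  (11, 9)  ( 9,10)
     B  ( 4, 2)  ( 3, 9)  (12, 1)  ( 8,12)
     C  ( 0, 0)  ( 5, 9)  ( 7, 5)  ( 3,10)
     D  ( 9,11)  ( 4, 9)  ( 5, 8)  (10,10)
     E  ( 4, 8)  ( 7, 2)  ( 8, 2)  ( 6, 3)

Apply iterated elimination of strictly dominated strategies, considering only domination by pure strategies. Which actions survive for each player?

P1 drop C (A beats it: P:10>0 Q:9>5 R:11>7 S:9>3)
P1 drop E (A beats it: P:10>4 Q:9>7 R:11>8 S:9>6)
P2 drop Q (S beats it: A:10>4 B:12>9 D:10>9)
P2 drop R (S beats it: A:10>9 B:12>1 D:10>8)
P1 drop B (A beats it: P:10>4 S:9>8)
P1→{A,D} P2→{P,S}

IESDS → P1:{A,D} P2:{P,S}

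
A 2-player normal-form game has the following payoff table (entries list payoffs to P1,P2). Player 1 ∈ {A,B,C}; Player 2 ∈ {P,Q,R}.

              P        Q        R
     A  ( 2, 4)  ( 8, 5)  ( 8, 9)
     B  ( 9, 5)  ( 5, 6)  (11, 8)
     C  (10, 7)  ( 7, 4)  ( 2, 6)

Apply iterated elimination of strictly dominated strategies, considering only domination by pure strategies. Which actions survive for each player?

P2 drop Q (R beats it: A:9>5 B:8>6 C:6>4)
P1 drop A (B beats it: P:9>2 R:11>8)
P1→{B,C} P2→{P,R}

IESDS → P1:{B,C} P2:{P,R}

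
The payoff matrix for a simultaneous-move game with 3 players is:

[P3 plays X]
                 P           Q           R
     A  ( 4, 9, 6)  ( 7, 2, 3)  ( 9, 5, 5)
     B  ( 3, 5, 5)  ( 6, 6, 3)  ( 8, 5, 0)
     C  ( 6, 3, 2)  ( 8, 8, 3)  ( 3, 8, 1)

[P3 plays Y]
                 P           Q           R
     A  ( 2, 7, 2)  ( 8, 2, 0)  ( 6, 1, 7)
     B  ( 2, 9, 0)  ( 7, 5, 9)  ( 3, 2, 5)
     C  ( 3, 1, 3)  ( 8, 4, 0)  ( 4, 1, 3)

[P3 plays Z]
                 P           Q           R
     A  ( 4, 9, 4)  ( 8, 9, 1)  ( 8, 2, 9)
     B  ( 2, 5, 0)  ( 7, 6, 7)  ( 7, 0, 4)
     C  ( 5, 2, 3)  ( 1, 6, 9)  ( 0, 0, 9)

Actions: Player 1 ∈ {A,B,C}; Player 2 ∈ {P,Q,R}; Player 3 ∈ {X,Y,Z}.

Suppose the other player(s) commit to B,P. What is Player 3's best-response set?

u_3(X vs B,P) = 5
u_3(Y vs B,P) = 0
u_3(Z vs B,P) = 0
max payoff 5 at {X}

P3 best: {X}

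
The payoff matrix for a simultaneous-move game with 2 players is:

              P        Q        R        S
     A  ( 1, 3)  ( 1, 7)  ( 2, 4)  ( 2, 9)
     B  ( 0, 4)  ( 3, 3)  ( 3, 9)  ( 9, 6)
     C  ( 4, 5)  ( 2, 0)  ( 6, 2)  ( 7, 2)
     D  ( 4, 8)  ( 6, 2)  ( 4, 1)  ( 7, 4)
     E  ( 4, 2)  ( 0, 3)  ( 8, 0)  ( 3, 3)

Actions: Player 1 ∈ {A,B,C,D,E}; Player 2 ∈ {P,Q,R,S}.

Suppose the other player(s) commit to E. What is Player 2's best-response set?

BR_2 = {Q,S}

u_2(P vs E) = 2
u_2(Q vs E) = 3
u_2(R vs E) = 0
u_2(S vs E) = 3
max payoff 3 at {Q,S}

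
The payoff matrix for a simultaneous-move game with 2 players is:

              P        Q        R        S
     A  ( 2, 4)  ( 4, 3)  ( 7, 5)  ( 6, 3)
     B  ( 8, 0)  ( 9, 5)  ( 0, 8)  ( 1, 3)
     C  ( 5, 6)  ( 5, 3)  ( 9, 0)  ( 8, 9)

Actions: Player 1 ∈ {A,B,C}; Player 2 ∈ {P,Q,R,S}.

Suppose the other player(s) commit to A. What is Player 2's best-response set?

P2 best: {R}

u_2(P vs A) = 4
u_2(Q vs A) = 3
u_2(R vs A) = 5
u_2(S vs A) = 3
max payoff 5 at {R}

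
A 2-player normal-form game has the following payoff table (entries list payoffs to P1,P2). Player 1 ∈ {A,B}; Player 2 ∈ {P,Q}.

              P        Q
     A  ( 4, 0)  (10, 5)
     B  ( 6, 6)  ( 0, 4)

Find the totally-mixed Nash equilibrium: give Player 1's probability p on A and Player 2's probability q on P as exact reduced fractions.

P1 indiff ⇒ q·4+(1-q)·10 = q·6+(1-q)·0 ⇒ q(-2) = (1-q)(-10) ⇒ q = 5/6
P2 indiff ⇒ p·0+(1-p)·6 = p·5+(1-p)·4 ⇒ p(-5) = (1-p)(-2) ⇒ p = 2/7

(p,q) = (2/7, 5/6)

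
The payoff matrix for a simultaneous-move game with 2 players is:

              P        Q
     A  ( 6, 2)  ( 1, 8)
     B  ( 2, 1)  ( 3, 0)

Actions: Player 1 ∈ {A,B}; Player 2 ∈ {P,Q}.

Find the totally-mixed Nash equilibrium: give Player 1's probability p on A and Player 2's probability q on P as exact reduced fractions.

P1 indiff ⇒ q·6+(1-q)·1 = q·2+(1-q)·3 ⇒ q(4) = (1-q)(2) ⇒ q = 1/3
P2 indiff ⇒ p·2+(1-p)·1 = p·8+(1-p)·0 ⇒ p(-6) = (1-p)(-1) ⇒ p = 1/7

p=1/7, q=1/3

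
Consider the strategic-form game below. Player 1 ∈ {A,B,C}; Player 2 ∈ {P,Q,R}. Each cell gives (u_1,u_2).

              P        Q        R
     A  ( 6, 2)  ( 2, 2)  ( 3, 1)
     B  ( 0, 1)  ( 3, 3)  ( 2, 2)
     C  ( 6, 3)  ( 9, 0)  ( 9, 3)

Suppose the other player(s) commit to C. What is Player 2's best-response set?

u_2(P vs C) = 3
u_2(Q vs C) = 0
u_2(R vs C) = 3
max payoff 3 at {P,R}

P2 best: {P,R}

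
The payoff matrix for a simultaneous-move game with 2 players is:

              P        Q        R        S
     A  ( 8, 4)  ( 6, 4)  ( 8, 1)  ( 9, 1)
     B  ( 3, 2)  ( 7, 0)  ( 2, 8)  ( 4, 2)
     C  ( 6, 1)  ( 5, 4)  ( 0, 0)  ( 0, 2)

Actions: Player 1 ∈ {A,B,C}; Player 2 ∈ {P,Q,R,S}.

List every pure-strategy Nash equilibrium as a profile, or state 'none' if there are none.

Nash profiles: (A,P)

(A,P): NE
(A,Q): not NE [P1→B gives 7>6]
(A,R): not NE [P2→Q gives 4>1]
(A,S): not NE [P2→Q gives 4>1]
(B,P): not NE [P1→A gives 8>3; P2→R gives 8>2]
(B,Q): not NE [P2→R gives 8>0]
(B,R): not NE [P1→A gives 8>2]
(B,S): not NE [P1→A gives 9>4; P2→R gives 8>2]
(C,P): not NE [P1→A gives 8>6; P2→Q gives 4>1]
(C,Q): not NE [P1→B gives 7>5]
(C,R): not NE [P1→A gives 8>0; P2→Q gives 4>0]
(C,S): not NE [P1→A gives 9>0; P2→Q gives 4>2]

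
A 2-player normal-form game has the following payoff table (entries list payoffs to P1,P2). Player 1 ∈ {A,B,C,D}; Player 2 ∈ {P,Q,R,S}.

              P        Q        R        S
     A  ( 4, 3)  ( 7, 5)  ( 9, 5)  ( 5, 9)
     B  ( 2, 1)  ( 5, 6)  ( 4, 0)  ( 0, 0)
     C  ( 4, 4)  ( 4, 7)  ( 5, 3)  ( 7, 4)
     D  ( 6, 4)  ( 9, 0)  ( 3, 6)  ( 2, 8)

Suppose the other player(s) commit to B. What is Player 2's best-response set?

argmax u_2 = {Q}

u_2(P vs B) = 1
u_2(Q vs B) = 6
u_2(R vs B) = 0
u_2(S vs B) = 0
max payoff 6 at {Q}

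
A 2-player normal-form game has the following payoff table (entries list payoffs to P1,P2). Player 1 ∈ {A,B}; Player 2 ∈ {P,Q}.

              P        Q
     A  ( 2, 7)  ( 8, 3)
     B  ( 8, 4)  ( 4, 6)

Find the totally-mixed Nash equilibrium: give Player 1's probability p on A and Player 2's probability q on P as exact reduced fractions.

P1 indiff ⇒ q·2+(1-q)·8 = q·8+(1-q)·4 ⇒ q(-6) = (1-q)(-4) ⇒ q = 2/5
P2 indiff ⇒ p·7+(1-p)·4 = p·3+(1-p)·6 ⇒ p(4) = (1-p)(2) ⇒ p = 1/3

(p,q) = (1/3, 2/5)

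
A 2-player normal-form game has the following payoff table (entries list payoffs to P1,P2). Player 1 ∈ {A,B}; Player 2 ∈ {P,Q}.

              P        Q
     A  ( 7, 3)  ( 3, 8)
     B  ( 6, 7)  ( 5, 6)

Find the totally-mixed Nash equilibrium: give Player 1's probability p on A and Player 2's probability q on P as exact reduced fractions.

P1 indiff ⇒ q·7+(1-q)·3 = q·6+(1-q)·5 ⇒ q(1) = (1-q)(2) ⇒ q = 2/3
P2 indiff ⇒ p·3+(1-p)·7 = p·8+(1-p)·6 ⇒ p(-5) = (1-p)(-1) ⇒ p = 1/6

P1 mixes 1/6 on A; P2 mixes 2/3 on P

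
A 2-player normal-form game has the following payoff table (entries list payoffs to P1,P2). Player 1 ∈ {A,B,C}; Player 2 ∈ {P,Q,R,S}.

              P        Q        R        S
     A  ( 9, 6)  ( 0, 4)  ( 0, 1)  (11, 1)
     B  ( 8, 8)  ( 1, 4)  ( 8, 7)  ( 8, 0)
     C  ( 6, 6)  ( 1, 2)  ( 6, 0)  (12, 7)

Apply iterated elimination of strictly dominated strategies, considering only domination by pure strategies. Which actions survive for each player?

P2 drop Q (P beats it: A:6>4 B:8>4 C:6>2)
P2 drop R (P beats it: A:6>1 B:8>7 C:6>0)
P1 drop B (A beats it: P:9>8 S:11>8)
P1→{A,C} P2→{P,S}

Survivors P1:{A,C} P2:{P,S}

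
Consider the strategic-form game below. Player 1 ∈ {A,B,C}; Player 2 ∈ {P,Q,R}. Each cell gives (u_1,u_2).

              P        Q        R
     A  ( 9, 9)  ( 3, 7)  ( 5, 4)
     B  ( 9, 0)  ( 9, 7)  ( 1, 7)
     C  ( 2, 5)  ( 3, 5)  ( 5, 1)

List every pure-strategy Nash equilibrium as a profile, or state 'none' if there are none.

Nash profiles: (A,P), (B,Q)

(A,P): NE
(A,Q): not NE [P1→B gives 9>3; P2→P gives 9>7]
(A,R): not NE [P2→P gives 9>4]
(B,P): not NE [P2→R gives 7>0]
(B,Q): NE
(B,R): not NE [P1→C gives 5>1]
(C,P): not NE [P1→B gives 9>2]
(C,Q): not NE [P1→B gives 9>3]
(C,R): not NE [P2→Q gives 5>1]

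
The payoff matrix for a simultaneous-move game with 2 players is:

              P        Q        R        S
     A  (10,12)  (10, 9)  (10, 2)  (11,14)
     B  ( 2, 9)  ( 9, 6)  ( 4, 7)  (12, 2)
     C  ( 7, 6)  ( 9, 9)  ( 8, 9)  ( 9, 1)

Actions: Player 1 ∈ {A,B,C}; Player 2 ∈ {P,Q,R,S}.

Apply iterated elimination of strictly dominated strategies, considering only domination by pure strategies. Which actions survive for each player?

Survivors P1:{A,B} P2:{P,S}

P1 drop C (A beats it: P:10>7 Q:10>9 R:10>8 S:11>9)
P2 drop Q (P beats it: A:12>9 B:9>6)
P2 drop R (P beats it: A:12>2 B:9>7)
P1→{A,B} P2→{P,S}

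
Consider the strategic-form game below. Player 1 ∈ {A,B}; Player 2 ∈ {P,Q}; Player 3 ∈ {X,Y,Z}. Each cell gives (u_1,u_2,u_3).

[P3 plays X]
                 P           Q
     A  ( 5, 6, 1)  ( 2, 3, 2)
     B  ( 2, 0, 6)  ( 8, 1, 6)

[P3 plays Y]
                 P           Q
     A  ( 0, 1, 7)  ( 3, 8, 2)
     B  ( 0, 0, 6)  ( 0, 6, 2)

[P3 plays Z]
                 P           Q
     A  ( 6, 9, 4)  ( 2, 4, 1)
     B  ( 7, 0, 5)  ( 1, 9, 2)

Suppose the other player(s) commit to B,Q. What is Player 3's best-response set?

u_3(X vs B,Q) = 6
u_3(Y vs B,Q) = 2
u_3(Z vs B,Q) = 2
max payoff 6 at {X}

P3 best: {X}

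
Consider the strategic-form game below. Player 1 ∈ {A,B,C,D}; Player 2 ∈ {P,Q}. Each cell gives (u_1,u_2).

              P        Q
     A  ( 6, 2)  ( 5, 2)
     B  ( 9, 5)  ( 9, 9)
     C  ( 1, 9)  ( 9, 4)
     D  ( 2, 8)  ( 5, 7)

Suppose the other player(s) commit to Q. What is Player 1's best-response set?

P1 best: {B,C}

u_1(A vs Q) = 5
u_1(B vs Q) = 9
u_1(C vs Q) = 9
u_1(D vs Q) = 5
max payoff 9 at {B,C}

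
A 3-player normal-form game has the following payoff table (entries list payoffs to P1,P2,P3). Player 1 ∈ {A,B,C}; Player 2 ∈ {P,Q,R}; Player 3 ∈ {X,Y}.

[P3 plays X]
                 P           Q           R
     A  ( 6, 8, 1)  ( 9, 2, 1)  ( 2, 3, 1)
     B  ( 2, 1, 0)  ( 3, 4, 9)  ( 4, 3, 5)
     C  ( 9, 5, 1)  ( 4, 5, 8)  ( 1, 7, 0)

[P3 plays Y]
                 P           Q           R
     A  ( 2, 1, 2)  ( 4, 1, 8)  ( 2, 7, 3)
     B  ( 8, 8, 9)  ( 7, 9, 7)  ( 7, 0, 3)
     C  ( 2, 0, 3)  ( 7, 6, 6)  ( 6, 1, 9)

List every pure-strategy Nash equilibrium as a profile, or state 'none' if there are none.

PSNE: ∅

(A,P,X): not NE [P1→C gives 9>6; P3→Y gives 2>1]
(A,P,Y): not NE [P1→B gives 8>2; P2→R gives 7>1]
(A,Q,X): not NE [P2→P gives 8>2; P3→Y gives 8>1]
(A,Q,Y): not NE [P1→C gives 7>4; P2→R gives 7>1]
(A,R,X): not NE [P1→B gives 4>2; P2→P gives 8>3; P3→Y gives 3>1]
(A,R,Y): not NE [P1→B gives 7>2]
(B,P,X): not NE [P1→C gives 9>2; P2→Q gives 4>1; P3→Y gives 9>0]
(B,P,Y): not NE [P2→Q gives 9>8]
(B,Q,X): not NE [P1→A gives 9>3]
(B,Q,Y): not NE [P3→X gives 9>7]
(B,R,X): not NE [P2→Q gives 4>3]
(B,R,Y): not NE [P2→Q gives 9>0; P3→X gives 5>3]
(C,P,X): not NE [P2→R gives 7>5; P3→Y gives 3>1]
(C,P,Y): not NE [P1→B gives 8>2; P2→Q gives 6>0]
(C,Q,X): not NE [P1→A gives 9>4; P2→R gives 7>5]
(C,Q,Y): not NE [P3→X gives 8>6]
(C,R,X): not NE [P1→B gives 4>1; P3→Y gives 9>0]
(C,R,Y): not NE [P1→B gives 7>6; P2→Q gives 6>1]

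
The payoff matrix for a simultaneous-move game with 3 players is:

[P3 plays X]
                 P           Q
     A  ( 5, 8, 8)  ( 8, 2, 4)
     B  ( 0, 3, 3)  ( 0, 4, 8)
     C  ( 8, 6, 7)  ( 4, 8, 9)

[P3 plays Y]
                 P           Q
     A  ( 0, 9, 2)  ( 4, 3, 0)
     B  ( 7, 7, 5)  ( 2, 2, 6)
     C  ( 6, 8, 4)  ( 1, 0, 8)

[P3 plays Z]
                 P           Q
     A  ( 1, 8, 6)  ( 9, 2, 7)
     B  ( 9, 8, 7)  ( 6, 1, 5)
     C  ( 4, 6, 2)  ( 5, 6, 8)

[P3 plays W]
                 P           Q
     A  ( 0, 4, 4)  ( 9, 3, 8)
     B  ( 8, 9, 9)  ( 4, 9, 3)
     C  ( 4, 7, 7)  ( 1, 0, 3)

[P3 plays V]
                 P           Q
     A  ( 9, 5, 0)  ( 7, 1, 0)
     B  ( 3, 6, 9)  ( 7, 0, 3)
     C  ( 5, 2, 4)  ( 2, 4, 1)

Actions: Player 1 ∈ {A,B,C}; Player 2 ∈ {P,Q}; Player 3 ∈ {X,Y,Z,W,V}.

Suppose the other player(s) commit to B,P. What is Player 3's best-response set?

BR_3 = {W,V}

u_3(X vs B,P) = 3
u_3(Y vs B,P) = 5
u_3(Z vs B,P) = 7
u_3(W vs B,P) = 9
u_3(V vs B,P) = 9
max payoff 9 at {W,V}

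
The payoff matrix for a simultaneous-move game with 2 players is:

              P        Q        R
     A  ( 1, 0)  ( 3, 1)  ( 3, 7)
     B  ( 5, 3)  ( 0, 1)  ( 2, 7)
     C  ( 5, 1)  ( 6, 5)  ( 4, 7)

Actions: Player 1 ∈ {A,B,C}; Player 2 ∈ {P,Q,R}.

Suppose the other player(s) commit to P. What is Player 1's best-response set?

u_1(A vs P) = 1
u_1(B vs P) = 5
u_1(C vs P) = 5
max payoff 5 at {B,C}

BR_1 = {B,C}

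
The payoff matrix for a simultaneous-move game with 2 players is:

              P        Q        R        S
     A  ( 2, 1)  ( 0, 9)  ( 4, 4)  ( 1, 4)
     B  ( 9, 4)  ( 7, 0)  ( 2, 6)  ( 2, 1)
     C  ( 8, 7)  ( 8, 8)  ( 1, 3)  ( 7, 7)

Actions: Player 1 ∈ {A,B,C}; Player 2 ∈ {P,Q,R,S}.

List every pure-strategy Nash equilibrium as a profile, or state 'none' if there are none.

(A,P): not NE [P1→B gives 9>2; P2→Q gives 9>1]
(A,Q): not NE [P1→C gives 8>0]
(A,R): not NE [P2→Q gives 9>4]
(A,S): not NE [P1→C gives 7>1; P2→Q gives 9>4]
(B,P): not NE [P2→R gives 6>4]
(B,Q): not NE [P1→C gives 8>7; P2→R gives 6>0]
(B,R): not NE [P1→A gives 4>2]
(B,S): not NE [P1→C gives 7>2; P2→R gives 6>1]
(C,P): not NE [P1→B gives 9>8; P2→Q gives 8>7]
(C,Q): NE
(C,R): not NE [P1→A gives 4>1; P2→Q gives 8>3]
(C,S): not NE [P2→Q gives 8>7]

NE set: (C,Q)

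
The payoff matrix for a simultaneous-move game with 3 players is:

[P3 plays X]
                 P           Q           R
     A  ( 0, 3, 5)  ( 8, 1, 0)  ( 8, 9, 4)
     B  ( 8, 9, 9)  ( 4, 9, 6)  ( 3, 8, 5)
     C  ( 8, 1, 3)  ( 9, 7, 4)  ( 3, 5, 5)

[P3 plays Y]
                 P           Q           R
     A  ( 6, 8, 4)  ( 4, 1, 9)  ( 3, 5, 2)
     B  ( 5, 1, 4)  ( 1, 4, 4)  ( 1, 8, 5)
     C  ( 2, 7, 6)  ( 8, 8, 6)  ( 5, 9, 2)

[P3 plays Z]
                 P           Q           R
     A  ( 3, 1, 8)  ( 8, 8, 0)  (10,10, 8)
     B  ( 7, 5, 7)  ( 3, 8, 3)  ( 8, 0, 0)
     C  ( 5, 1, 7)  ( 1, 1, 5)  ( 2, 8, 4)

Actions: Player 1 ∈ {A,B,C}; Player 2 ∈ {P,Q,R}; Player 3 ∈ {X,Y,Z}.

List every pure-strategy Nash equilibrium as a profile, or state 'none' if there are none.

(A,P,X): not NE [P1→C gives 8>0; P2→R gives 9>3; P3→Z gives 8>5]
(A,P,Y): not NE [P3→Z gives 8>4]
(A,P,Z): not NE [P1→B gives 7>3; P2→R gives 10>1]
(A,Q,X): not NE [P1→C gives 9>8; P2→R gives 9>1; P3→Y gives 9>0]
(A,Q,Y): not NE [P1→C gives 8>4; P2→P gives 8>1]
(A,Q,Z): not NE [P2→R gives 10>8; P3→Y gives 9>0]
(A,R,X): not NE [P3→Z gives 8>4]
(A,R,Y): not NE [P1→C gives 5>3; P2→P gives 8>5; P3→Z gives 8>2]
(A,R,Z): NE
(B,P,X): NE
(B,P,Y): not NE [P1→A gives 6>5; P2→R gives 8>1; P3→X gives 9>4]
(B,P,Z): not NE [P2→Q gives 8>5; P3→X gives 9>7]
(B,Q,X): not NE [P1→C gives 9>4]
(B,Q,Y): not NE [P1→C gives 8>1; P2→R gives 8>4; P3→X gives 6>4]
(B,Q,Z): not NE [P1→A gives 8>3; P3→X gives 6>3]
(B,R,X): not NE [P1→A gives 8>3; P2→Q gives 9>8]
(B,R,Y): not NE [P1→C gives 5>1]
(B,R,Z): not NE [P1→A gives 10>8; P2→Q gives 8>0; P3→Y gives 5>0]
(C,P,X): not NE [P2→Q gives 7>1; P3→Z gives 7>3]
(C,P,Y): not NE [P1→A gives 6>2; P2→R gives 9>7; P3→Z gives 7>6]
(C,P,Z): not NE [P1→B gives 7>5; P2→R gives 8>1]
(C,Q,X): not NE [P3→Y gives 6>4]
(C,Q,Y): not NE [P2→R gives 9>8]
(C,Q,Z): not NE [P1→A gives 8>1; P2→R gives 8>1; P3→Y gives 6>5]
(C,R,X): not NE [P1→A gives 8>3; P2→Q gives 7>5]
(C,R,Y): not NE [P3→X gives 5>2]
(C,R,Z): not NE [P1→A gives 10>2; P3→X gives 5>4]

Nash profiles: (A,R,Z), (B,P,X)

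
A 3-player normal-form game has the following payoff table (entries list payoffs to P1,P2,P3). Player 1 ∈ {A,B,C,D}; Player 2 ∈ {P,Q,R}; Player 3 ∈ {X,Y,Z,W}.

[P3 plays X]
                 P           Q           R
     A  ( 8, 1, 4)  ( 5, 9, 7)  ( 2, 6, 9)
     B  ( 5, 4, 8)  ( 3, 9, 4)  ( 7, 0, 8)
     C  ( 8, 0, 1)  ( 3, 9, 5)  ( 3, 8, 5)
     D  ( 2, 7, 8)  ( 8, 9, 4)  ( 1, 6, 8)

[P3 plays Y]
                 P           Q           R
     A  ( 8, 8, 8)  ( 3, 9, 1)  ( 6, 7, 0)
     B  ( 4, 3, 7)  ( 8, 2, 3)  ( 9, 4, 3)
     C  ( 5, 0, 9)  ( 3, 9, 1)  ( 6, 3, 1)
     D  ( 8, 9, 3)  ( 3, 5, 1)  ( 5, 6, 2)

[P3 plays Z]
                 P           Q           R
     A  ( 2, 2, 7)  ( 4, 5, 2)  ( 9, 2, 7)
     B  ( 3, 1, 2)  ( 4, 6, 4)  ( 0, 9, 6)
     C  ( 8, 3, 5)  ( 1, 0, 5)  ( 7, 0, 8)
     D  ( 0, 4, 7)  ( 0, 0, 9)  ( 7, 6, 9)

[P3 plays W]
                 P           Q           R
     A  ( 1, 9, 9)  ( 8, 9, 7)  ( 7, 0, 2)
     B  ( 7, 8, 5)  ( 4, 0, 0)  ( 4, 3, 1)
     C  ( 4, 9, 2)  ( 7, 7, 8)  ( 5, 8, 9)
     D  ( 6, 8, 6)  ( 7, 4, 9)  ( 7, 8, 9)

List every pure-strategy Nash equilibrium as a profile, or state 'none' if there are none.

(A,P,X): not NE [P2→Q gives 9>1; P3→W gives 9>4]
(A,P,Y): not NE [P2→Q gives 9>8; P3→W gives 9>8]
(A,P,Z): not NE [P1→C gives 8>2; P2→Q gives 5>2; P3→W gives 9>7]
(A,P,W): not NE [P1→B gives 7>1]
(A,Q,X): not NE [P1→D gives 8>5]
(A,Q,Y): not NE [P1→B gives 8>3; P3→W gives 7>1]
(A,Q,Z): not NE [P3→W gives 7>2]
(A,Q,W): NE
(A,R,X): not NE [P1→B gives 7>2; P2→Q gives 9>6]
(A,R,Y): not NE [P1→B gives 9>6; P2→Q gives 9>7; P3→X gives 9>0]
(A,R,Z): not NE [P2→Q gives 5>2; P3→X gives 9>7]
(A,R,W): not NE [P2→Q gives 9>0; P3→X gives 9>2]
(B,P,X): not NE [P1→C gives 8>5; P2→Q gives 9>4]
(B,P,Y): not NE [P1→D gives 8>4; P2→R gives 4>3; P3→X gives 8>7]
(B,P,Z): not NE [P1→C gives 8>3; P2→R gives 9>1; P3→X gives 8>2]
(B,P,W): not NE [P3→X gives 8>5]
(B,Q,X): not NE [P1→D gives 8>3]
(B,Q,Y): not NE [P2→R gives 4>2; P3→Z gives 4>3]
(B,Q,Z): not NE [P2→R gives 9>6]
(B,Q,W): not NE [P1→A gives 8>4; P2→P gives 8>0; P3→Z gives 4>0]
(B,R,X): not NE [P2→Q gives 9>0]
(B,R,Y): not NE [P3→X gives 8>3]
(B,R,Z): not NE [P1→A gives 9>0; P3→X gives 8>6]
(B,R,W): not NE [P1→D gives 7>4; P2→P gives 8>3; P3→X gives 8>1]
(C,P,X): not NE [P2→Q gives 9>0; P3→Y gives 9>1]
(C,P,Y): not NE [P1→D gives 8>5; P2→Q gives 9>0]
(C,P,Z): not NE [P3→Y gives 9>5]
(C,P,W): not NE [P1→B gives 7>4; P3→Y gives 9>2]
(C,Q,X): not NE [P1→D gives 8>3; P3→W gives 8>5]
(C,Q,Y): not NE [P1→B gives 8>3; P3→W gives 8>1]
(C,Q,Z): not NE [P1→B gives 4>1; P2→P gives 3>0; P3→W gives 8>5]
(C,Q,W): not NE [P1→A gives 8>7; P2→P gives 9>7]
(C,R,X): not NE [P1→B gives 7>3; P2→Q gives 9>8; P3→W gives 9>5]
(C,R,Y): not NE [P1→B gives 9>6; P2→Q gives 9>3; P3→W gives 9>1]
(C,R,Z): not NE [P1→A gives 9>7; P2→P gives 3>0; P3→W gives 9>8]
(C,R,W): not NE [P1→D gives 7>5; P2→P gives 9>8]
(D,P,X): not NE [P1→C gives 8>2; P2→Q gives 9>7]
(D,P,Y): not NE [P3→X gives 8>3]
(D,P,Z): not NE [P1→C gives 8>0; P2→R gives 6>4; P3→X gives 8>7]
(D,P,W): not NE [P1→B gives 7>6; P3→X gives 8>6]
(D,Q,X): not NE [P3→W gives 9>4]
(D,Q,Y): not NE [P1→B gives 8>3; P2→P gives 9>5; P3→W gives 9>1]
(D,Q,Z): not NE [P1→B gives 4>0; P2→R gives 6>0]
(D,Q,W): not NE [P1→A gives 8>7; P2→R gives 8>4]
(D,R,X): not NE [P1→B gives 7>1; P2→Q gives 9>6; P3→W gives 9>8]
(D,R,Y): not NE [P1→B gives 9>5; P2→P gives 9>6; P3→W gives 9>2]
(D,R,Z): not NE [P1→A gives 9>7]
(D,R,W): NE

PSNE = {(A,Q,W), (D,R,W)}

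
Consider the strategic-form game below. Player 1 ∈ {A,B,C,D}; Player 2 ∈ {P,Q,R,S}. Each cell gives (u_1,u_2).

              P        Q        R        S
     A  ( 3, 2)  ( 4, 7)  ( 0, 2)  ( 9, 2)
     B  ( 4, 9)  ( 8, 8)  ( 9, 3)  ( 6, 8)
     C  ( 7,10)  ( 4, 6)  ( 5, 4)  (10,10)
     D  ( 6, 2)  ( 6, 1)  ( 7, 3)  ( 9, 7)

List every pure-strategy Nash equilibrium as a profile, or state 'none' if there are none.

PSNE = {(C,P), (C,S)}

(A,P): not NE [P1→C gives 7>3; P2→Q gives 7>2]
(A,Q): not NE [P1→B gives 8>4]
(A,R): not NE [P1→B gives 9>0; P2→Q gives 7>2]
(A,S): not NE [P1→C gives 10>9; P2→Q gives 7>2]
(B,P): not NE [P1→C gives 7>4]
(B,Q): not NE [P2→P gives 9>8]
(B,R): not NE [P2→P gives 9>3]
(B,S): not NE [P1→C gives 10>6; P2→P gives 9>8]
(C,P): NE
(C,Q): not NE [P1→B gives 8>4; P2→S gives 10>6]
(C,R): not NE [P1→B gives 9>5; P2→S gives 10>4]
(C,S): NE
(D,P): not NE [P1→C gives 7>6; P2→S gives 7>2]
(D,Q): not NE [P1→B gives 8>6; P2→S gives 7>1]
(D,R): not NE [P1→B gives 9>7; P2→S gives 7>3]
(D,S): not NE [P1→C gives 10>9]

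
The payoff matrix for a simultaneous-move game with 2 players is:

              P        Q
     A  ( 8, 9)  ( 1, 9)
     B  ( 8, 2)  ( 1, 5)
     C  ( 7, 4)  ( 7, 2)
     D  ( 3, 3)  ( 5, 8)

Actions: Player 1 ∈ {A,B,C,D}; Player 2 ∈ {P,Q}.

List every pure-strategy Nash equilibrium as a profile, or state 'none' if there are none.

Nash profiles: (A,P)

(A,P): NE
(A,Q): not NE [P1→C gives 7>1]
(B,P): not NE [P2→Q gives 5>2]
(B,Q): not NE [P1→C gives 7>1]
(C,P): not NE [P1→B gives 8>7]
(C,Q): not NE [P2→P gives 4>2]
(D,P): not NE [P1→B gives 8>3; P2→Q gives 8>3]
(D,Q): not NE [P1→C gives 7>5]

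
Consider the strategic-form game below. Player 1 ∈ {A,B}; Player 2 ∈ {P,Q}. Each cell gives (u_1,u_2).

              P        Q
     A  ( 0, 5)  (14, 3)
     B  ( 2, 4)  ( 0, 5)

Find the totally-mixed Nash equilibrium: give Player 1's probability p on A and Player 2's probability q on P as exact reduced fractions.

P1 mixes 1/3 on A; P2 mixes 7/8 on P

P1 indiff ⇒ q·0+(1-q)·14 = q·2+(1-q)·0 ⇒ q(-2) = (1-q)(-14) ⇒ q = 7/8
P2 indiff ⇒ p·5+(1-p)·4 = p·3+(1-p)·5 ⇒ p(2) = (1-p)(1) ⇒ p = 1/3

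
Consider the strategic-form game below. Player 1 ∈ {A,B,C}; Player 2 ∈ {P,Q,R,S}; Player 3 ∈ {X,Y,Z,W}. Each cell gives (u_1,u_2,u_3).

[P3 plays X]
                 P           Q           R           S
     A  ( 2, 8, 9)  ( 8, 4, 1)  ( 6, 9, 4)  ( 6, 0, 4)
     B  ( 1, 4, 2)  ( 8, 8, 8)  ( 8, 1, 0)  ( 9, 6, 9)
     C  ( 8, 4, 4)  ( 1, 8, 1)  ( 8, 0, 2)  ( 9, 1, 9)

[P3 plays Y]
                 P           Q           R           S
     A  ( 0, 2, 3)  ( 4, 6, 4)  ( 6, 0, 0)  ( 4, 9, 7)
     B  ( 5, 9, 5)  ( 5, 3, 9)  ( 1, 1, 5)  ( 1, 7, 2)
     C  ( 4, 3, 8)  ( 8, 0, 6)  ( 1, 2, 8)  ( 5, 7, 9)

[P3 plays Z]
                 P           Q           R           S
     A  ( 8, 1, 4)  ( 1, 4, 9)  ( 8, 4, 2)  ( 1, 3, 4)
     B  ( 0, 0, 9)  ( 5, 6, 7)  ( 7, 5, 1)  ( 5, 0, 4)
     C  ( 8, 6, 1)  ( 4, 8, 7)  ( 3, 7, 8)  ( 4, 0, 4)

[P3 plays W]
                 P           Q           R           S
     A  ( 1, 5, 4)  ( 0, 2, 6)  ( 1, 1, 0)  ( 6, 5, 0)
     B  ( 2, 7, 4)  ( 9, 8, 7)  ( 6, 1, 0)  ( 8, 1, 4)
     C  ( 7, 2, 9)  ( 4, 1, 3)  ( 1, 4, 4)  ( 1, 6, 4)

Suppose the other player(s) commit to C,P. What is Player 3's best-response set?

argmax u_3 = {W}

u_3(X vs C,P) = 4
u_3(Y vs C,P) = 8
u_3(Z vs C,P) = 1
u_3(W vs C,P) = 9
max payoff 9 at {W}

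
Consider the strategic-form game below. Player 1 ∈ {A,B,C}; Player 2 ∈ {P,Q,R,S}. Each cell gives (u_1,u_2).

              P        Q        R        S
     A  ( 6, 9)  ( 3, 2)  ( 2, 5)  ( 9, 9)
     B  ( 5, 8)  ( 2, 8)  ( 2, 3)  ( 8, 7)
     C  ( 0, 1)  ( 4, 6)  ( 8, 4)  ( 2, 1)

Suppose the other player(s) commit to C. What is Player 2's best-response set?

argmax u_2 = {Q}

u_2(P vs C) = 1
u_2(Q vs C) = 6
u_2(R vs C) = 4
u_2(S vs C) = 1
max payoff 6 at {Q}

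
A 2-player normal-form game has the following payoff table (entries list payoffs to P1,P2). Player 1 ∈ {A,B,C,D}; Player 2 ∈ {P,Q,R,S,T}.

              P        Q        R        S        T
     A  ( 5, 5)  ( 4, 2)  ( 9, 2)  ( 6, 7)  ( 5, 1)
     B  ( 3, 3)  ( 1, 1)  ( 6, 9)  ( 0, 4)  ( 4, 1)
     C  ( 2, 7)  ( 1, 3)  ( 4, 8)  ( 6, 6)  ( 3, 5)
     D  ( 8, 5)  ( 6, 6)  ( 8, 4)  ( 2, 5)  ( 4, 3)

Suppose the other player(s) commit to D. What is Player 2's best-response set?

u_2(P vs D) = 5
u_2(Q vs D) = 6
u_2(R vs D) = 4
u_2(S vs D) = 5
u_2(T vs D) = 3
max payoff 6 at {Q}

argmax u_2 = {Q}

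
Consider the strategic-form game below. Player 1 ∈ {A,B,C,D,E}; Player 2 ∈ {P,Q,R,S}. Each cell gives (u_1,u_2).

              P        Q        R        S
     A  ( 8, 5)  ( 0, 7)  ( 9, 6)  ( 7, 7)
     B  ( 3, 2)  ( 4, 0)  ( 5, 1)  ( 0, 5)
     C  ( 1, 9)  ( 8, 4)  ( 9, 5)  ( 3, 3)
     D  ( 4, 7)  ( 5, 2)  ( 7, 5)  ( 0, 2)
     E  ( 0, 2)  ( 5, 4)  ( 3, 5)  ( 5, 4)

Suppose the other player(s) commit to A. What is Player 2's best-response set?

P2 best: {Q,S}

u_2(P vs A) = 5
u_2(Q vs A) = 7
u_2(R vs A) = 6
u_2(S vs A) = 7
max payoff 7 at {Q,S}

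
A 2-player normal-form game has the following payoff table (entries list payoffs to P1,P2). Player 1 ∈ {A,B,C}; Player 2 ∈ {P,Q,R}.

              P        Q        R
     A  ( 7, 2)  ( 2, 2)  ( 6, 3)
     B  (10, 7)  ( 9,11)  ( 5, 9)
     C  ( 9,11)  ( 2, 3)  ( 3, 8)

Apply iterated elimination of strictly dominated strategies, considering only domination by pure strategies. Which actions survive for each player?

IESDS → P1:{A,B} P2:{Q,R}

P1 drop C (B beats it: P:10>9 Q:9>2 R:5>3)
P2 drop P (R beats it: A:3>2 B:9>7)
P1→{A,B} P2→{Q,R}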